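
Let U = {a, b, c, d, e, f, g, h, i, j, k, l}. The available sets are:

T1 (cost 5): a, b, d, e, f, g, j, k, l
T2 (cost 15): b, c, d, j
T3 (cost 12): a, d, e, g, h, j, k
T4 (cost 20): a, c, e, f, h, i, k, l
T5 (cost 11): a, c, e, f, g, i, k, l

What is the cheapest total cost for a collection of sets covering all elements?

25

T1, T4 cover every element at cost 5 + 20 = 25.
Any cover uses at least 2 sets; among all covering selections none totals below 25.
Greedy by coverage-per-cost would pick T1, T5, T3 for 28 — worse than the optimum 25.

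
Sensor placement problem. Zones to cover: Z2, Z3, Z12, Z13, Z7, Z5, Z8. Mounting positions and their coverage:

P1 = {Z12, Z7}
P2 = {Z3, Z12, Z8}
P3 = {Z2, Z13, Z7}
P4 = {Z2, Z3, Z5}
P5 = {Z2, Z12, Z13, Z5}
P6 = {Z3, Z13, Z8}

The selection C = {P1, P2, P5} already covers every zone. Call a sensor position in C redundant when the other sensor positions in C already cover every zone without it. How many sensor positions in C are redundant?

Drop P1: Z7 uncovered — not redundant.
Drop P2: Z3, Z8 uncovered — not redundant.
Drop P5: Z2, Z13, Z5 uncovered — not redundant.
None of the sensor positions in C is redundant.

0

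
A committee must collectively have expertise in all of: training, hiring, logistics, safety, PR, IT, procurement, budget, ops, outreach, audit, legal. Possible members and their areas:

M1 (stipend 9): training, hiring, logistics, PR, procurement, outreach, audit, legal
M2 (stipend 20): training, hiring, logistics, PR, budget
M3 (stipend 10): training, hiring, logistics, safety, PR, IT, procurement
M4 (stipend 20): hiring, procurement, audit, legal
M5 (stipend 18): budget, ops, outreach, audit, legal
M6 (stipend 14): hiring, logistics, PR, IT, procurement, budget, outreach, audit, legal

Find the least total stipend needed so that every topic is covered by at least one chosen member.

M3, M5 cover every topic at stipend 10 + 18 = 28.
Any cover uses at least 2 members; among all covering selections none totals below 28.
Greedy by coverage-per-stipend would pick M1, M3, M5 for 37 — worse than the optimum 28.

28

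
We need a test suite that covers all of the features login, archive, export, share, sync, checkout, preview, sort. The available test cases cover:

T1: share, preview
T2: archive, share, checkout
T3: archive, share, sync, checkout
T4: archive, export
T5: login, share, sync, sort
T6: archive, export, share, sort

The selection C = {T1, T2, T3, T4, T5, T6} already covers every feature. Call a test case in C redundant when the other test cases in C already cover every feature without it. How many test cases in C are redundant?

Drop T1: preview uncovered — not redundant.
Drop T2: the rest still cover every feature — redundant.
Drop T3: the rest still cover every feature — redundant.
Drop T4: the rest still cover every feature — redundant.
Drop T5: login uncovered — not redundant.
Drop T6: the rest still cover every feature — redundant.
4 redundant: T2, T3, T4, T6.

4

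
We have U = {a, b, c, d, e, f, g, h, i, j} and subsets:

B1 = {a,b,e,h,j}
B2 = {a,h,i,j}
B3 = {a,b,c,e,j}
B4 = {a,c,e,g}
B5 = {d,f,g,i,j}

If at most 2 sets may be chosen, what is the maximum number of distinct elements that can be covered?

Choosing B1, B5 covers {a, b, d, e, f, g, h, i, j} — 9 elements.
No choice of 2 sets does better; here c is left uncovered.

9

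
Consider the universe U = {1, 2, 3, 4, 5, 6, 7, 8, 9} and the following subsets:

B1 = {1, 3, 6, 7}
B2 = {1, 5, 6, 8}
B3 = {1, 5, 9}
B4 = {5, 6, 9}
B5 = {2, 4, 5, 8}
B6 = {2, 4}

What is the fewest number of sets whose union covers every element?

3

B1, B3, B5 together cover {1, 2, 3, 4, 5, 6, 7, 8, 9} — every element.
No 2 of the 6 sets cover everything (all 15 pairs fall short), so 3 is minimum.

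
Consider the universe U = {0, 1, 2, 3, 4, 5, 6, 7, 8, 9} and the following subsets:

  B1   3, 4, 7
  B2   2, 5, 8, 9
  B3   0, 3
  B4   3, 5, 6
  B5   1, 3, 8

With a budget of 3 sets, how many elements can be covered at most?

Choosing B1, B2, B3 covers {0, 2, 3, 4, 5, 7, 8, 9} — 8 elements.
No choice of 3 sets does better; here 1, 6 are left uncovered.

8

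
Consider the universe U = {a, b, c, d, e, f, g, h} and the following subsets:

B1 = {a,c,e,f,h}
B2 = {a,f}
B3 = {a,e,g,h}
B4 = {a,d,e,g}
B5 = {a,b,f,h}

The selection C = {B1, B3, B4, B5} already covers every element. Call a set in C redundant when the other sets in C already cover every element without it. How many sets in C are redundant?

Drop B1: c uncovered — not redundant.
Drop B3: the rest still cover every element — redundant.
Drop B4: d uncovered — not redundant.
Drop B5: b uncovered — not redundant.
1 redundant: B3.

1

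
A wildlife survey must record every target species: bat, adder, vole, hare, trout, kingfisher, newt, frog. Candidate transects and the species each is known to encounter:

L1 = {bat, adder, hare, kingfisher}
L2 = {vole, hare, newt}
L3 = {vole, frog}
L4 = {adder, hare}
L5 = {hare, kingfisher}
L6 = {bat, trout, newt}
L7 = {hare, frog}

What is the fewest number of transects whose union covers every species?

L1, L3, L6 together cover {bat, adder, vole, hare, trout, kingfisher, newt, frog} — every species.
No 2 of the 7 transects cover everything (all 21 pairs fall short), so 3 is minimum.
Greedy (largest uncovered first) would take L1, L2, L3, L6 — 4 transects — but 3 suffice.

3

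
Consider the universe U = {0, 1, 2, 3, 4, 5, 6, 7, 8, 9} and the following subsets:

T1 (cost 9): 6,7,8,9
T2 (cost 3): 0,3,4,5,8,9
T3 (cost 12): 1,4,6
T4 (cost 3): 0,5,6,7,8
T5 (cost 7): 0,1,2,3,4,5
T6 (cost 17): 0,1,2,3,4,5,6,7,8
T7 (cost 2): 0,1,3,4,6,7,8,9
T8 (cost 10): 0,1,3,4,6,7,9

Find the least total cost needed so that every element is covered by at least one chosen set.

T5, T7 cover every element at cost 7 + 2 = 9.
Any cover uses at least 2 sets; among all covering selections none totals below 9.

9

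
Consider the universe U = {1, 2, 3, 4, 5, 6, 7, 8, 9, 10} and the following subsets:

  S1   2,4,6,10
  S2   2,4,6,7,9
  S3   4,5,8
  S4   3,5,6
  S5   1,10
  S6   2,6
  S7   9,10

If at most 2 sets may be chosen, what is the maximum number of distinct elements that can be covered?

7

Choosing S2, S3 covers {2, 4, 5, 6, 7, 8, 9} — 7 elements.
No choice of 2 sets does better; here 1, 3, 10 are left uncovered.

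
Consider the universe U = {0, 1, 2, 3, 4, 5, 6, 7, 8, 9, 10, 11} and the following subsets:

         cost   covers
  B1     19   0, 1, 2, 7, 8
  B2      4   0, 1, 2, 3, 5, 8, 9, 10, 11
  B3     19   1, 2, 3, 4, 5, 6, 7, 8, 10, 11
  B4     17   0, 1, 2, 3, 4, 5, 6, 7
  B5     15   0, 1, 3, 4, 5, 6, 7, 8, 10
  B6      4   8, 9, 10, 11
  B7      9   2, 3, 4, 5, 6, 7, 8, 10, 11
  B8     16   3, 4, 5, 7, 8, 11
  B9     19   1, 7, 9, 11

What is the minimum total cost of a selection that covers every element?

B2, B7 cover every element at cost 4 + 9 = 13.
Any cover uses at least 2 sets; among all covering selections none totals below 13.

13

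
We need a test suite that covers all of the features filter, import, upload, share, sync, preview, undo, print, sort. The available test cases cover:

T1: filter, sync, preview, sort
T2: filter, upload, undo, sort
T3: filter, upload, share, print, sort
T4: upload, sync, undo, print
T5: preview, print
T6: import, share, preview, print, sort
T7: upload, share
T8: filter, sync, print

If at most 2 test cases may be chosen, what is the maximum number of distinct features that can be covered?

Choosing T2, T6 covers {filter, import, upload, share, preview, undo, print, sort} — 8 features.
No choice of 2 test cases does better; here sync is left uncovered.

8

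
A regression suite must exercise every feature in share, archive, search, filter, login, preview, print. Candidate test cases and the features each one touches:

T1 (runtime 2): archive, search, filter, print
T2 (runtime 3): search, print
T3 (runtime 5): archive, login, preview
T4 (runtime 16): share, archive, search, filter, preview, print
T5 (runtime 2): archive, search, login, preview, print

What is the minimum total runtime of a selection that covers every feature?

T4, T5 cover every feature at runtime 16 + 2 = 18.
Any cover uses at least 2 test cases; among all covering selections none totals below 18.
Greedy by coverage-per-runtime would pick T5, T1, T4 for 20 — worse than the optimum 18.

18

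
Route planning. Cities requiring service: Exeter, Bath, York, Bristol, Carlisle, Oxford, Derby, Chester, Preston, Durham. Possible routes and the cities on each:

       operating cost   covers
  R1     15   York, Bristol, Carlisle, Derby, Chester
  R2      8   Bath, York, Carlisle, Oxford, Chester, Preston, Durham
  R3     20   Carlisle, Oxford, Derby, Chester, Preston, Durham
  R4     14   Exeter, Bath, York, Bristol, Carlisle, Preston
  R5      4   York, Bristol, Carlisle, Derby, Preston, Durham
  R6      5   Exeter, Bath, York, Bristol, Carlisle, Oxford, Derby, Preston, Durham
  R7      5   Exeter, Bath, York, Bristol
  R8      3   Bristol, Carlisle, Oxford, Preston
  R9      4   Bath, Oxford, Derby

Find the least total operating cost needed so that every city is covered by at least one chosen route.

R2, R6 cover every city at operating cost 8 + 5 = 13.
Any cover uses at least 2 routes; among all covering selections none totals below 13.

13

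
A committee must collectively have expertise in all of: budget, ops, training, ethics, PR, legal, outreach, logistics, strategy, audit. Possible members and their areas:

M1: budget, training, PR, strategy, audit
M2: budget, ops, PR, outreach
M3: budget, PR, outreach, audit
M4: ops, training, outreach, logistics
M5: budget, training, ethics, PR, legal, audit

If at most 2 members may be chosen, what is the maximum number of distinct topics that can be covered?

9

Choosing M4, M5 covers {budget, ops, training, ethics, PR, legal, outreach, logistics, audit} — 9 topics.
No choice of 2 members does better; here strategy is left uncovered.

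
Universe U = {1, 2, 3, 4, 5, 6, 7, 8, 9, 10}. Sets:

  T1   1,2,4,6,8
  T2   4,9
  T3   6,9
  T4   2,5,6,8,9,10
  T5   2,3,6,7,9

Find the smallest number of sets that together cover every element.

T1, T4, T5 together cover {1, 2, 3, 4, 5, 6, 7, 8, 9, 10} — every element.
No 2 of the 5 sets cover everything (all 10 pairs fall short), so 3 is minimum.

3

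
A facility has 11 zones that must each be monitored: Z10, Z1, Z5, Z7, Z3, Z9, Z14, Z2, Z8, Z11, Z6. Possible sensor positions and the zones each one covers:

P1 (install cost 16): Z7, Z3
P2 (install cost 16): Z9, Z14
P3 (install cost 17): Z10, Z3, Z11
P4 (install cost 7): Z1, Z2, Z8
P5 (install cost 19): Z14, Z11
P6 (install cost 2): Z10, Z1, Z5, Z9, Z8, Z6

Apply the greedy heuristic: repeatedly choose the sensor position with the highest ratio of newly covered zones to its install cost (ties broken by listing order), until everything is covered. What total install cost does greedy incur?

44

Pick 1: P6 adds 6 new (Z10, Z1, Z5, Z9, Z8, Z6) at install cost 2 (ratio 6/2).
Pick 2: P4 adds 1 new (Z2) at install cost 7 (ratio 1/7).
Pick 3: P1 adds 2 new (Z7, Z3) at install cost 16 (ratio 2/16).
Pick 4: P5 adds 2 new (Z14, Z11) at install cost 19 (ratio 2/19).
Greedy total install cost: 2 + 7 + 16 + 19 = 44.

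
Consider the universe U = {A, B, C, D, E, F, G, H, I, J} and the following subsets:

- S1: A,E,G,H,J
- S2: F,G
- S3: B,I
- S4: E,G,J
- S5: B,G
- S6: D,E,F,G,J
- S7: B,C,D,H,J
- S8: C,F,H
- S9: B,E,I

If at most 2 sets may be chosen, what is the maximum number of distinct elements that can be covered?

Choosing S1, S7 covers {A, B, C, D, E, G, H, J} — 8 elements.
No choice of 2 sets does better; here F, I are left uncovered.

8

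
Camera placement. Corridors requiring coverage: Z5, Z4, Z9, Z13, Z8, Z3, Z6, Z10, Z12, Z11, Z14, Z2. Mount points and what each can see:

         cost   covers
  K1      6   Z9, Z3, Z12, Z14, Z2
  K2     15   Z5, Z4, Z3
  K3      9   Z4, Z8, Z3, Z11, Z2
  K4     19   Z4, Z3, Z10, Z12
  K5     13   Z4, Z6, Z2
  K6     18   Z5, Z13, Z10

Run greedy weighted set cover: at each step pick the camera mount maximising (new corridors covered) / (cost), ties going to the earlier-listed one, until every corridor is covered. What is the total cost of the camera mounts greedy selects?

Pick 1: K1 adds 5 new (Z9, Z3, Z12, Z14, Z2) at cost 6 (ratio 5/6).
Pick 2: K3 adds 3 new (Z4, Z8, Z11) at cost 9 (ratio 3/9).
Pick 3: K6 adds 3 new (Z5, Z13, Z10) at cost 18 (ratio 3/18).
Pick 4: K5 adds 1 new (Z6) at cost 13 (ratio 1/13).
Greedy total cost: 6 + 9 + 18 + 13 = 46.

46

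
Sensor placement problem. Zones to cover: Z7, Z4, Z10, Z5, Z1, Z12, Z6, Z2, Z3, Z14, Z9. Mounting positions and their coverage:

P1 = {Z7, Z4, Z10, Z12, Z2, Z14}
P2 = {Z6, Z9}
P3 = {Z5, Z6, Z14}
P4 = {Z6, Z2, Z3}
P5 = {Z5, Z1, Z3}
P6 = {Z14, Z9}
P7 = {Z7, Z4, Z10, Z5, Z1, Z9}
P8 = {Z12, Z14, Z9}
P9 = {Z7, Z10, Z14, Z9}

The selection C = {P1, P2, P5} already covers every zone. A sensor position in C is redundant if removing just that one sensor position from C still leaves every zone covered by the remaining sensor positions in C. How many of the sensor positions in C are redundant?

Drop P1: Z7, Z4, Z10, Z12, … uncovered — not redundant.
Drop P2: Z6, Z9 uncovered — not redundant.
Drop P5: Z5, Z1, Z3 uncovered — not redundant.
None of the sensor positions in C is redundant.

0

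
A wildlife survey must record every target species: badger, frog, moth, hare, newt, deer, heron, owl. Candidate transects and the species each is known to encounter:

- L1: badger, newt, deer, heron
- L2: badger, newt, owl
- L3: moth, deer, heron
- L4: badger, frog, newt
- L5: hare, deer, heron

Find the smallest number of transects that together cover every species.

4

L2, L3, L4, L5 together cover {badger, frog, moth, hare, newt, deer, heron, owl} — every species.
No 3 of the 5 transects cover everything (all 10 triples fall short), so 4 is minimum.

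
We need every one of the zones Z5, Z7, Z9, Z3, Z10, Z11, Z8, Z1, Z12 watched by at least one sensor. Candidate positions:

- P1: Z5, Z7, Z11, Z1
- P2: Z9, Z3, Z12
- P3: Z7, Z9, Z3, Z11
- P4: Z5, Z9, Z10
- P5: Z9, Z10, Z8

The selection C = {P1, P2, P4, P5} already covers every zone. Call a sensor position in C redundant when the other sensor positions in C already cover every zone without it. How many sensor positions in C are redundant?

Drop P1: Z7, Z11, Z1 uncovered — not redundant.
Drop P2: Z3, Z12 uncovered — not redundant.
Drop P4: the rest still cover every zone — redundant.
Drop P5: Z8 uncovered — not redundant.
1 redundant: P4.

1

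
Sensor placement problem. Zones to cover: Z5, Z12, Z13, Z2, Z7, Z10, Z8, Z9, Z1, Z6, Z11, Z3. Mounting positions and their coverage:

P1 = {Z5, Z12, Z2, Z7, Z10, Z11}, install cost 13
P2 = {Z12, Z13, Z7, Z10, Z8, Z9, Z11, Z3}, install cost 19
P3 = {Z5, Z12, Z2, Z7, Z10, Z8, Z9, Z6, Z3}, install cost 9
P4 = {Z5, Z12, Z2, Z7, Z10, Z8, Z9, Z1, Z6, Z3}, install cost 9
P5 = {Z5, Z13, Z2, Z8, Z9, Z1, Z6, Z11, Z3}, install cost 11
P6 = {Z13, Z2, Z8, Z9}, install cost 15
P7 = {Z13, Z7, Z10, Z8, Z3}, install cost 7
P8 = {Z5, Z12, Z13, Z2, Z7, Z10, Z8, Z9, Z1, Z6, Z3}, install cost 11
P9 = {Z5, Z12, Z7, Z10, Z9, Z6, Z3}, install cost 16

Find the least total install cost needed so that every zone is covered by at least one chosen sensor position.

P3, P5 cover every zone at install cost 9 + 11 = 20.
Any cover uses at least 2 sensor positions; among all covering selections none totals below 20.

20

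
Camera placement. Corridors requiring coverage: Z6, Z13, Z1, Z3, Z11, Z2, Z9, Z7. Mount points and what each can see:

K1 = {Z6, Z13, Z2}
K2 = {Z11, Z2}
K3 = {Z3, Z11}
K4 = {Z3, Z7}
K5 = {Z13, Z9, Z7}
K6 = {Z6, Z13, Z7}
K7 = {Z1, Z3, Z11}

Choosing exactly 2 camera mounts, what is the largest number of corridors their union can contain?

Choosing K1, K7 covers {Z6, Z13, Z1, Z3, Z11, Z2} — 6 corridors.
No choice of 2 camera mounts does better; here Z9, Z7 are left uncovered.

6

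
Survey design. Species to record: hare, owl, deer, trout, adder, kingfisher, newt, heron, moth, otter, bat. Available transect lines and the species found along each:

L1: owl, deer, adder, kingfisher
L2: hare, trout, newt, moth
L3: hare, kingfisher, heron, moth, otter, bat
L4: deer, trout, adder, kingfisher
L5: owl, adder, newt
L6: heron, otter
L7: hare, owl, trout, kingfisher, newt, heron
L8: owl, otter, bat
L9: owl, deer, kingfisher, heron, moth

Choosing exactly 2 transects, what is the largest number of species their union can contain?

Choosing L1, L3 covers {hare, owl, deer, adder, kingfisher, heron, moth, otter, bat} — 9 species.
No choice of 2 transects does better; here trout, newt are left uncovered.

9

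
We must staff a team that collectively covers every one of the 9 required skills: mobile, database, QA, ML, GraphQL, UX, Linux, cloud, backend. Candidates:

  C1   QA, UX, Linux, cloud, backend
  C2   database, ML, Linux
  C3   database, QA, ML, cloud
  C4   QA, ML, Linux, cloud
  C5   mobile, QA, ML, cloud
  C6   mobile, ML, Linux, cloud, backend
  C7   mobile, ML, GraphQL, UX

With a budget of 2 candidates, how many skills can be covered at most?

Choosing C1, C7 covers {mobile, QA, ML, GraphQL, UX, Linux, cloud, backend} — 8 skills.
No choice of 2 candidates does better; here database is left uncovered.

8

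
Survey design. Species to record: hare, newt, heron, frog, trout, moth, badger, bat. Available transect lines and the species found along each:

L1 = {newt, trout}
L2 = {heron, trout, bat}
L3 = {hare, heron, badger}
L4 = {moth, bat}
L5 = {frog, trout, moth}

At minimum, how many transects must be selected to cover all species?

4

L1, L2, L3, L5 together cover {hare, newt, heron, frog, trout, moth, badger, bat} — every species.
No 3 of the 5 transects cover everything (all 10 triples fall short), so 4 is minimum.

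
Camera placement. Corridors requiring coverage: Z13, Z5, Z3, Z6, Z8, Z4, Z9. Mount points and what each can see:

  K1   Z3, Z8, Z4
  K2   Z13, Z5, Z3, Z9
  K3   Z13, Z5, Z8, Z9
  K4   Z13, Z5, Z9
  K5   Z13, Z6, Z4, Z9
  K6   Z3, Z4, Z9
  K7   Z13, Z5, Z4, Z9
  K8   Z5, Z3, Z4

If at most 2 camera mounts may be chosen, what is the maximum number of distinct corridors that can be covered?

6

Choosing K1, K2 covers {Z13, Z5, Z3, Z8, Z4, Z9} — 6 corridors.
No choice of 2 camera mounts does better; here Z6 is left uncovered.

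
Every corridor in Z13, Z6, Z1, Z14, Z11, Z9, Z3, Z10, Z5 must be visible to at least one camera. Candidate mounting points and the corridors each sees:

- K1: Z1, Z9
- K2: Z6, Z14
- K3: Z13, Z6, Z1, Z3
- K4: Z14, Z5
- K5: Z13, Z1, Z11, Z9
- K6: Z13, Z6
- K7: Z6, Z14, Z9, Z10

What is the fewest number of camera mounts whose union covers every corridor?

K3, K4, K5, K7 together cover {Z13, Z6, Z1, Z14, Z11, Z9, Z3, Z10, Z5} — every corridor.
No 3 of the 7 camera mounts cover everything (all 35 triples fall short), so 4 is minimum.

4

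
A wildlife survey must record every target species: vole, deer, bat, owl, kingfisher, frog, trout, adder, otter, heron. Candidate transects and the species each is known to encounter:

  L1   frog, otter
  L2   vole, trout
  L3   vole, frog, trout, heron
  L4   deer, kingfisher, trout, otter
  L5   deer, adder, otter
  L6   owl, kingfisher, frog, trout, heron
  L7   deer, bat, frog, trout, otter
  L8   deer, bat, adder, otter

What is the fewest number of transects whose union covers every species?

L2, L6, L8 together cover {vole, deer, bat, owl, kingfisher, frog, trout, adder, otter, heron} — every species.
No 2 of the 8 transects cover everything (all 28 pairs fall short), so 3 is minimum.

3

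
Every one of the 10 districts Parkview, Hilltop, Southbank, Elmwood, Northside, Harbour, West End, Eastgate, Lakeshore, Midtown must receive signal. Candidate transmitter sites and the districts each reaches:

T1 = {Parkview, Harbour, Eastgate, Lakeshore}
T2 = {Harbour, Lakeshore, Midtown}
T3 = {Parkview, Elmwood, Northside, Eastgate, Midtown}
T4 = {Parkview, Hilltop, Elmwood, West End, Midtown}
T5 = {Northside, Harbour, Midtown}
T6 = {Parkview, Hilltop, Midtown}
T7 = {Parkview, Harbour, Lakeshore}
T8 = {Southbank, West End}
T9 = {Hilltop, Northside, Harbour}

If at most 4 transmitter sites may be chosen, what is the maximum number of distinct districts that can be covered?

10

Choosing T1, T3, T4, T8 covers {Parkview, Hilltop, Southbank, Elmwood, Northside, Harbour, West End, Eastgate, Lakeshore, Midtown} — 10 districts.
That is all 10 districts.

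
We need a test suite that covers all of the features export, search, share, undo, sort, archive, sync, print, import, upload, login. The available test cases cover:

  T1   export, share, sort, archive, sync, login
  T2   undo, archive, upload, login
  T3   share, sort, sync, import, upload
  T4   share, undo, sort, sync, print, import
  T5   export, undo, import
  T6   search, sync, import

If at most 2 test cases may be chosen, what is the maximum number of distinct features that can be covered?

9

Choosing T1, T4 covers {export, share, undo, sort, archive, sync, print, import, login} — 9 features.
No choice of 2 test cases does better; here search, upload are left uncovered.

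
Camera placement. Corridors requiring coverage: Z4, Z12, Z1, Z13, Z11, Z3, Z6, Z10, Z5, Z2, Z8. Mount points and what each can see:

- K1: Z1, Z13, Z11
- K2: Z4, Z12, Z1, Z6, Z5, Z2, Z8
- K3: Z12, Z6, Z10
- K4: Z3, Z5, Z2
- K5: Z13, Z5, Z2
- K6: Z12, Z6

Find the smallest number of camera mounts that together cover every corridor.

4

K1, K2, K3, K4 together cover {Z4, Z12, Z1, Z13, Z11, Z3, Z6, Z10, Z5, Z2, Z8} — every corridor.
No 3 of the 6 camera mounts cover everything (all 20 triples fall short), so 4 is minimum.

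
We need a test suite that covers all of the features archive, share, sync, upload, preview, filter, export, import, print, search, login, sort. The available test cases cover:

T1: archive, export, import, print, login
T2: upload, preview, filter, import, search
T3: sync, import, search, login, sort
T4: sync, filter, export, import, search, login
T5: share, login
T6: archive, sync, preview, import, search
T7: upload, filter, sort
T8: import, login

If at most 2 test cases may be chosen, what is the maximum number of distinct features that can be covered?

Choosing T1, T2 covers {archive, upload, preview, filter, export, import, print, search, login} — 9 features.
No choice of 2 test cases does better; here share, sync, sort are left uncovered.

9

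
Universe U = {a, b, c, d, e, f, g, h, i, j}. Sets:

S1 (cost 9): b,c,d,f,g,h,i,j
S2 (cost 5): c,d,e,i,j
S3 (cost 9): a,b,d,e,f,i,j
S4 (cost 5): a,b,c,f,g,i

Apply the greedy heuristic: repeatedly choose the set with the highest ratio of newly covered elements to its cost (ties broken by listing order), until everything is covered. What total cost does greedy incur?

Pick 1: S4 adds 6 new (a, b, c, f, g, i) at cost 5 (ratio 6/5).
Pick 2: S2 adds 3 new (d, e, j) at cost 5 (ratio 3/5).
Pick 3: S1 adds 1 new (h) at cost 9 (ratio 1/9).
Greedy total cost: 5 + 5 + 9 = 19. (The true optimum is 18, so greedy overshoots here.)

19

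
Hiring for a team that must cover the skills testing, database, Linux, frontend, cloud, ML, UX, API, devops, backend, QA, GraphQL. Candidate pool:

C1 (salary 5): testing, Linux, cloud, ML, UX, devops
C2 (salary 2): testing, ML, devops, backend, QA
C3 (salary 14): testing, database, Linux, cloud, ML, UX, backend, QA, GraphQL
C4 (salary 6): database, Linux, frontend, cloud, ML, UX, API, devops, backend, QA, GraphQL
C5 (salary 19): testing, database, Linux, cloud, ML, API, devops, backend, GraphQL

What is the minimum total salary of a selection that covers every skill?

8

C2, C4 cover every skill at salary 2 + 6 = 8.
Any cover uses at least 2 candidates; among all covering selections none totals below 8.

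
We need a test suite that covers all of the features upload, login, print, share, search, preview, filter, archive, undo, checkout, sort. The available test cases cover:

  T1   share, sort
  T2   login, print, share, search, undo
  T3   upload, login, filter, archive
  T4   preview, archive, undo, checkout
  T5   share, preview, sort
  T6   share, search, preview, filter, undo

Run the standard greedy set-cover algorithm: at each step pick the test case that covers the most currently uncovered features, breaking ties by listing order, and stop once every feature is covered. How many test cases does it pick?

4

Pick 1: T2 covers 5 new features (login, print, share, search, undo).
Pick 2: T3 covers 3 new features (upload, filter, archive).
Pick 3: T4 covers 2 new features (preview, checkout).
Pick 4: T1 covers 1 new features (sort).
Greedy uses 4 test cases.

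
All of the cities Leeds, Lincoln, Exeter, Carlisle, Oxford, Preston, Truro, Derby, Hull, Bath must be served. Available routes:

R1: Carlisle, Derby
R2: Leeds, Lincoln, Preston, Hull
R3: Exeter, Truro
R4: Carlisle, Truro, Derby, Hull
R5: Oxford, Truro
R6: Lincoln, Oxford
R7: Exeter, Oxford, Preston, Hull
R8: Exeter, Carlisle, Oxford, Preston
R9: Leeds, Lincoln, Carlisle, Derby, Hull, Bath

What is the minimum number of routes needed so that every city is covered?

R3, R7, R9 together cover {Leeds, Lincoln, Exeter, Carlisle, Oxford, Preston, Truro, Derby, Hull, Bath} — every city.
No 2 of the 9 routes cover everything (all 36 pairs fall short), so 3 is minimum.

3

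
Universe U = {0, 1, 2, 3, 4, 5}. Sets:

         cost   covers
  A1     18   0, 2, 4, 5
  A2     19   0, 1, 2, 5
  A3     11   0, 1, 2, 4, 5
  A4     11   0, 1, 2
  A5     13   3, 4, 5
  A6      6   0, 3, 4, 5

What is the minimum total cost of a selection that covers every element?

A3, A6 cover every element at cost 11 + 6 = 17.
Any cover uses at least 2 sets; among all covering selections none totals below 17.

17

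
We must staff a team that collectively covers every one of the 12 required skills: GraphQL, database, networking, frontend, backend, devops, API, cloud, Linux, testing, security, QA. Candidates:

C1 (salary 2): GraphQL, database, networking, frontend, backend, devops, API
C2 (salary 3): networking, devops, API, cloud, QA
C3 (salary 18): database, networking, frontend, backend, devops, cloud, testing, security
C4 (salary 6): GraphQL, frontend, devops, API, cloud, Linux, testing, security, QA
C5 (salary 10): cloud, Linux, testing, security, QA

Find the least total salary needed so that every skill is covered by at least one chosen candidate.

8

C1, C4 cover every skill at salary 2 + 6 = 8.
Any cover uses at least 2 candidates; among all covering selections none totals below 8.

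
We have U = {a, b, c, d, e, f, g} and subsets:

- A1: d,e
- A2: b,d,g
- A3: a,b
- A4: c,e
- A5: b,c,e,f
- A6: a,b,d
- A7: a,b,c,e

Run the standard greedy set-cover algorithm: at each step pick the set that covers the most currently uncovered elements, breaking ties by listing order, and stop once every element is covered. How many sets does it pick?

Pick 1: A5 covers 4 new elements (b, c, e, f).
Pick 2: A2 covers 2 new elements (d, g).
Pick 3: A3 covers 1 new elements (a).
Greedy uses 3 sets.

3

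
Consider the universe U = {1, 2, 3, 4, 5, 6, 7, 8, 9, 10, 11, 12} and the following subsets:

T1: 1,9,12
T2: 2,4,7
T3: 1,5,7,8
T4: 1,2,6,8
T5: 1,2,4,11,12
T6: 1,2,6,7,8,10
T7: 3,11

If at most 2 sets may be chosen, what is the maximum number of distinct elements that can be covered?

9

Choosing T5, T6 covers {1, 2, 4, 6, 7, 8, 10, 11, 12} — 9 elements.
No choice of 2 sets does better; here 3, 5, 9 are left uncovered.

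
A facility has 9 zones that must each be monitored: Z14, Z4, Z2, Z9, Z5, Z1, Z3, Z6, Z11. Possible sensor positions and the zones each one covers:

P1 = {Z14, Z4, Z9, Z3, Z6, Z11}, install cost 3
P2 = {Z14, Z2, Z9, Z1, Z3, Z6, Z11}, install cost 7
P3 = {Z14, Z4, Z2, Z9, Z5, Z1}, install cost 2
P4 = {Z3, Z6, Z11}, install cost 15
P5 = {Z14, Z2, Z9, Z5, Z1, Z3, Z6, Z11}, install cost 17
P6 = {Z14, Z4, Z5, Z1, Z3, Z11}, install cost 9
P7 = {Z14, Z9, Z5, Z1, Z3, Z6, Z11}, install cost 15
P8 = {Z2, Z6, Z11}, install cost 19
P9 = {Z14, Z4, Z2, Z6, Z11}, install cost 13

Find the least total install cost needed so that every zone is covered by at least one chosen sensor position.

5

P1, P3 cover every zone at install cost 3 + 2 = 5.
Any cover uses at least 2 sensor positions; among all covering selections none totals below 5.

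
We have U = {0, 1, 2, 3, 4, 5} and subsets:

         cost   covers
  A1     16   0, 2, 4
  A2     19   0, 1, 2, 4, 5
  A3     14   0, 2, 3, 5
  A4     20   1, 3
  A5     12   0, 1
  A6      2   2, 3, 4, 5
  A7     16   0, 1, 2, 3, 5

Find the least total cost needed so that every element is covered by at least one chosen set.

A5, A6 cover every element at cost 12 + 2 = 14.
Any cover uses at least 2 sets; among all covering selections none totals below 14.

14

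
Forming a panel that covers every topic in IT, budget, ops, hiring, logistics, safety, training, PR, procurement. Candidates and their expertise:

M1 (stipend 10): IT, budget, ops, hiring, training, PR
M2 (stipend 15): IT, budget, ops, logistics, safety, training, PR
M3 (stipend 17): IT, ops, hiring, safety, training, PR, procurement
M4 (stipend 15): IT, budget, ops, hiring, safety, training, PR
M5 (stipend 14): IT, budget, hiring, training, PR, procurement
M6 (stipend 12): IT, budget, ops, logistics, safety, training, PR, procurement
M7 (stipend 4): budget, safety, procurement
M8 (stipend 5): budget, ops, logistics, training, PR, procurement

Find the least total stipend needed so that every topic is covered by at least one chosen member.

M1, M7, M8 cover every topic at stipend 10 + 4 + 5 = 19.
Any cover uses at least 2 members; among all covering selections none totals below 19.

19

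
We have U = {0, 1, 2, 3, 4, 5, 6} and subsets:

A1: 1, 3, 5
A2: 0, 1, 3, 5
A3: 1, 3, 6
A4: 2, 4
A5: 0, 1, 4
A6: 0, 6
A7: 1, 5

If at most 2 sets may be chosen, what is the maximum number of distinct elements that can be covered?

6

Choosing A2, A4 covers {0, 1, 2, 3, 4, 5} — 6 elements.
No choice of 2 sets does better; here 6 is left uncovered.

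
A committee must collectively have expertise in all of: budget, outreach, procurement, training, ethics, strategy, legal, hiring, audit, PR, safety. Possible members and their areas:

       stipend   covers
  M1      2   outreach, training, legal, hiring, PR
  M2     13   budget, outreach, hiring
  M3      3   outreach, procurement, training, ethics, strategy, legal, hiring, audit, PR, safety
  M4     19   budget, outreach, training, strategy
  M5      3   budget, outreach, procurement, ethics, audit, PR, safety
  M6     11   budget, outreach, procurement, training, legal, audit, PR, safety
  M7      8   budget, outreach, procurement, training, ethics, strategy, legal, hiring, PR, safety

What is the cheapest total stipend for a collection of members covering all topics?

M3, M5 cover every topic at stipend 3 + 3 = 6.
Any cover uses at least 2 members; among all covering selections none totals below 6.

6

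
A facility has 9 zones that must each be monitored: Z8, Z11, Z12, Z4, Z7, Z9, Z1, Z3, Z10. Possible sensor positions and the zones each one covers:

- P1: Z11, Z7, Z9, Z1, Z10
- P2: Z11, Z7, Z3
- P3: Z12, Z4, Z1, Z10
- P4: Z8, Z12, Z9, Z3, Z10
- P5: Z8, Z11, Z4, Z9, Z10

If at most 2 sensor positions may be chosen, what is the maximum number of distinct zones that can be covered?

8

Choosing P1, P4 covers {Z8, Z11, Z12, Z7, Z9, Z1, Z3, Z10} — 8 zones.
No choice of 2 sensor positions does better; here Z4 is left uncovered.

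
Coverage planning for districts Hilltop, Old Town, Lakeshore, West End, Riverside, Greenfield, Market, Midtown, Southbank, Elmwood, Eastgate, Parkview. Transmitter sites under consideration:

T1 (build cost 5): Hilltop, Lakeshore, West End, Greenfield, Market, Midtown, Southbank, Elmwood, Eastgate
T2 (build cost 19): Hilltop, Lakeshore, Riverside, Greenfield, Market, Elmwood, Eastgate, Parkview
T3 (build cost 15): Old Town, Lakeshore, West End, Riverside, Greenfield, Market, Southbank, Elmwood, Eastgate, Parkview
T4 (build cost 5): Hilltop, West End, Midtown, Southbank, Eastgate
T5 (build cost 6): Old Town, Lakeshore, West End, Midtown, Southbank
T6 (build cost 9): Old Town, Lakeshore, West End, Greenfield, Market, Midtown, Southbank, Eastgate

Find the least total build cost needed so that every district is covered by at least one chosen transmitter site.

20

T1, T3 cover every district at build cost 5 + 15 = 20.
Any cover uses at least 2 transmitter sites; among all covering selections none totals below 20.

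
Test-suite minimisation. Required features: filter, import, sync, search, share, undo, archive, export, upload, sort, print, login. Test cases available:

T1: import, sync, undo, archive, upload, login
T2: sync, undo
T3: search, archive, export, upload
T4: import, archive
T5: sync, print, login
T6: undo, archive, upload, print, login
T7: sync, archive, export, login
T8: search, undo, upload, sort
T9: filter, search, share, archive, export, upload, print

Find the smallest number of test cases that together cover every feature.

3

T1, T8, T9 together cover {filter, import, sync, search, share, undo, archive, export, upload, sort, print, login} — every feature.
No 2 of the 9 test cases cover everything (all 36 pairs fall short), so 3 is minimum.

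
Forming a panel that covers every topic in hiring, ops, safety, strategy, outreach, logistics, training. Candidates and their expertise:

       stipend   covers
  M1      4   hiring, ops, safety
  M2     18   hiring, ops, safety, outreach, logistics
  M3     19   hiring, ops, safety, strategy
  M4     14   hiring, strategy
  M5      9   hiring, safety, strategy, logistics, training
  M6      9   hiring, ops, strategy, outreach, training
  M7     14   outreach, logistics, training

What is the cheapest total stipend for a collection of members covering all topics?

18

M5, M6 cover every topic at stipend 9 + 9 = 18.
Any cover uses at least 2 members; among all covering selections none totals below 18.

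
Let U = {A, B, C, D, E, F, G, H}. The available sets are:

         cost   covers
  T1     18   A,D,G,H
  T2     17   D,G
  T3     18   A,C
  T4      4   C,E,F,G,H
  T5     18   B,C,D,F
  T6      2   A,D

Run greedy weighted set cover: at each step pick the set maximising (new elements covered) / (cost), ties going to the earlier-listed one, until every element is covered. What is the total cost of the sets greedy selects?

Pick 1: T4 adds 5 new (C, E, F, G, H) at cost 4 (ratio 5/4).
Pick 2: T6 adds 2 new (A, D) at cost 2 (ratio 2/2).
Pick 3: T5 adds 1 new (B) at cost 18 (ratio 1/18).
Greedy total cost: 4 + 2 + 18 = 24.

24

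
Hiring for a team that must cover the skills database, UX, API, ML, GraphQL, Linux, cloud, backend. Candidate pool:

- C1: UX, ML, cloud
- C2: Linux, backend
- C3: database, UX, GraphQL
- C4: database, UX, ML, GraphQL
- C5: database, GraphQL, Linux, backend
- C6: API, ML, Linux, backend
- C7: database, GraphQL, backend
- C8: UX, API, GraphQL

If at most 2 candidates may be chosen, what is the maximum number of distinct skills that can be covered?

7

Choosing C1, C5 covers {database, UX, ML, GraphQL, Linux, cloud, backend} — 7 skills.
No choice of 2 candidates does better; here API is left uncovered.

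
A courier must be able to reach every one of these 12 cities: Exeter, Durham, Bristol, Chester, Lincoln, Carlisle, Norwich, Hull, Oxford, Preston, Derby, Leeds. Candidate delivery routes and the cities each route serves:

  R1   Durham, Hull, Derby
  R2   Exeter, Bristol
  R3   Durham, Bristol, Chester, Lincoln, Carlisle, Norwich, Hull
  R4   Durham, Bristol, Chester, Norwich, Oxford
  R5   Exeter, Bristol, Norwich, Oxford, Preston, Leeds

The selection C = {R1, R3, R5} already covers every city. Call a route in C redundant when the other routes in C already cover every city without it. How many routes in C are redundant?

0

Drop R1: Derby uncovered — not redundant.
Drop R3: Chester, Lincoln, Carlisle uncovered — not redundant.
Drop R5: Exeter, Oxford, Preston, Leeds uncovered — not redundant.
None of the routes in C is redundant.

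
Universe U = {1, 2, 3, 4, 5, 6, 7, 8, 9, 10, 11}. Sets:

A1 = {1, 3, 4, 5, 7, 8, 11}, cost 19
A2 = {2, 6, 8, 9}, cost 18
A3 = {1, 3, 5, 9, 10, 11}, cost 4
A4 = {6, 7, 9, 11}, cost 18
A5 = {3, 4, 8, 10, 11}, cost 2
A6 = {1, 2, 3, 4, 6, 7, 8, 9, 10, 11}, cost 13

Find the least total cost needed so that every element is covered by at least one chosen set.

17

A3, A6 cover every element at cost 4 + 13 = 17.
Any cover uses at least 2 sets; among all covering selections none totals below 17.
Greedy by coverage-per-cost would pick A5, A3, A6 for 19 — worse than the optimum 17.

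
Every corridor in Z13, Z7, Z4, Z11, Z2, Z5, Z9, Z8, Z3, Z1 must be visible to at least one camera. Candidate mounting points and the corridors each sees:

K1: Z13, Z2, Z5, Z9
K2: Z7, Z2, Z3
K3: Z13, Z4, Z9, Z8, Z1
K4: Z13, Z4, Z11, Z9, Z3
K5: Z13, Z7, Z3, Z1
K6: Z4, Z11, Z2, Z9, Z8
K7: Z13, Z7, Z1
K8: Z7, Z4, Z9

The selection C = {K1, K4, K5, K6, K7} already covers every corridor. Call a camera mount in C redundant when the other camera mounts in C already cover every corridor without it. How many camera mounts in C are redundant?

3

Drop K1: Z5 uncovered — not redundant.
Drop K4: the rest still cover every corridor — redundant.
Drop K5: the rest still cover every corridor — redundant.
Drop K6: Z8 uncovered — not redundant.
Drop K7: the rest still cover every corridor — redundant.
3 redundant: K4, K5, K7.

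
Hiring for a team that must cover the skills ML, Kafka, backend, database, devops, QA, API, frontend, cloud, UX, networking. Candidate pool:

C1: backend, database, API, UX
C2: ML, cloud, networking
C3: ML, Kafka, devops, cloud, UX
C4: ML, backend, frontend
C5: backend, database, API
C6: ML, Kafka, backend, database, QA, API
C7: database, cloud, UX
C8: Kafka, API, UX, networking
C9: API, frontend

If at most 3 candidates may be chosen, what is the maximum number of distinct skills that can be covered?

Choosing C2, C3, C6 covers {ML, Kafka, backend, database, devops, QA, API, cloud, UX, networking} — 10 skills.
No choice of 3 candidates does better; here frontend is left uncovered.

10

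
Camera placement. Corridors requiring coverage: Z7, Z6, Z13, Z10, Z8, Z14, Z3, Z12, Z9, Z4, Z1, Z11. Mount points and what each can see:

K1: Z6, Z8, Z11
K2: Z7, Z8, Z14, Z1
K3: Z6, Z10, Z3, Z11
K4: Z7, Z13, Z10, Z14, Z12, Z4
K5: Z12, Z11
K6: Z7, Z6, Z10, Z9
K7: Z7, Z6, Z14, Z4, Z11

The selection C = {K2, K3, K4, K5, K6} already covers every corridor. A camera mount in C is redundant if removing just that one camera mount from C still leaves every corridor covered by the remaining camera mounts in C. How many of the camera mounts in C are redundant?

1

Drop K2: Z8, Z1 uncovered — not redundant.
Drop K3: Z3 uncovered — not redundant.
Drop K4: Z13, Z4 uncovered — not redundant.
Drop K5: the rest still cover every corridor — redundant.
Drop K6: Z9 uncovered — not redundant.
1 redundant: K5.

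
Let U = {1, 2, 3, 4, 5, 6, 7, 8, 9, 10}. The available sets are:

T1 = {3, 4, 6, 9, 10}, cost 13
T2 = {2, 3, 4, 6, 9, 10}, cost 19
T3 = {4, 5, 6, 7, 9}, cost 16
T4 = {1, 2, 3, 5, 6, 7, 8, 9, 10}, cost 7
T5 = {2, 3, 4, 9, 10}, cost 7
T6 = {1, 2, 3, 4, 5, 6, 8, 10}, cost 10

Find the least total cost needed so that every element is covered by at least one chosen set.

T4, T5 cover every element at cost 7 + 7 = 14.
Any cover uses at least 2 sets; among all covering selections none totals below 14.

14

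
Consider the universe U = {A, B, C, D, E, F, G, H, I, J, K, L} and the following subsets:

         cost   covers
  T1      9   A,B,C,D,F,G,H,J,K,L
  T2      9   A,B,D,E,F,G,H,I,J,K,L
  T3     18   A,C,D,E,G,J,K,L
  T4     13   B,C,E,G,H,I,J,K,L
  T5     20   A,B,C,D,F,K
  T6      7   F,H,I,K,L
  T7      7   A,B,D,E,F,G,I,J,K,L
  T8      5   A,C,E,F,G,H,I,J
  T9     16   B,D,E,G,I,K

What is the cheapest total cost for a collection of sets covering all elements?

T7, T8 cover every element at cost 7 + 5 = 12.
Any cover uses at least 2 sets; among all covering selections none totals below 12.

12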